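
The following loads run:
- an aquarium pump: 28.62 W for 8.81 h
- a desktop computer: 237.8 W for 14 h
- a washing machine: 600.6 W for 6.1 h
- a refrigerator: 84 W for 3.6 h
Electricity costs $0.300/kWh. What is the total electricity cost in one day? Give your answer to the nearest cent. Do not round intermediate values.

$2.26

aquarium pump: 28.62 W × 8.81 h = 252 Wh = 0.2521 kWh
desktop computer: 237.8 W × 14 h = 3,329 Wh = 3.329 kWh
washing machine: 600.6 W × 6.1 h = 3,664 Wh = 3.664 kWh
refrigerator: 84 W × 3.6 h = 302 Wh = 0.3024 kWh
Total energy = 0.2521 + 3.329 + 3.664 + 0.3024 = 7.547 kWh
Cost = 7.547 kWh × $0.300 = $2.26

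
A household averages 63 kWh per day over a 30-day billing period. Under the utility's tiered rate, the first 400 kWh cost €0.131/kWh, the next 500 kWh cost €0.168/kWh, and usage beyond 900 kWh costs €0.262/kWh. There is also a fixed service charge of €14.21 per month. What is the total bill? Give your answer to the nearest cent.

€409.99

Usage = 63 kWh/day × 30 days = 1890 kWh
First 400 kWh × €0.131 = €52.40
Next 500 kWh × €0.168 = €84.00
Remaining 990 kWh × €0.262 = €259.38
Energy charge = €395.78; + service €14.21 = €409.99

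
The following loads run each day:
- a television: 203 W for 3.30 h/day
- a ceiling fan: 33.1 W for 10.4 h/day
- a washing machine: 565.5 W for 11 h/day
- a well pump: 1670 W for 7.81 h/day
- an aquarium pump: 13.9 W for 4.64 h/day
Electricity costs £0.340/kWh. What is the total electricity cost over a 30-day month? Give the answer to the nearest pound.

television: 203 W × 3.30 h × 30 d = 20,097 Wh = 20.1 kWh
ceiling fan: 33.1 W × 10.4 h × 30 d = 10,327 Wh = 10.33 kWh
washing machine: 565.5 W × 11 h × 30 d = 186,615 Wh = 186.6 kWh
well pump: 1670 W × 7.81 h × 30 d = 391,281 Wh = 391.3 kWh
aquarium pump: 13.9 W × 4.64 h × 30 d = 1,935 Wh = 1.935 kWh
Total energy = 20.1 + 10.33 + 186.6 + 391.3 + 1.935 = 610.3 kWh
Cost = 610.3 kWh × £0.340 = £207.49 ≈ £207

£207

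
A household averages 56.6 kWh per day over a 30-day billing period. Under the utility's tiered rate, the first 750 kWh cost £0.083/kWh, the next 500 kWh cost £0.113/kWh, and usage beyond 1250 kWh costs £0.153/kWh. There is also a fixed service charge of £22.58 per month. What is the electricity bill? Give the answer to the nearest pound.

£210

Usage = 56.6 kWh/day × 30 days = 1698 kWh
First 750 kWh × £0.083 = £62.25
Next 500 kWh × £0.113 = £56.50
Remaining 448 kWh × £0.153 = £68.54
Energy charge = £187.29; + service £22.58 = £209.87 ≈ £210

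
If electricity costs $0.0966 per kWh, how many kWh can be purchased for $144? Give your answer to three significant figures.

1490 kWh

$144 / $0.0966 per kWh = 1,491 kWh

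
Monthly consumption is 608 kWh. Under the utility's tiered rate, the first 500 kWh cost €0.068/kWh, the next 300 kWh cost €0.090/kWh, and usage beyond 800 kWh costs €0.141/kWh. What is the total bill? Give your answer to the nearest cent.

€43.72

First 500 kWh × €0.068 = €34.00
Next 108 kWh × €0.090 = €9.72
Remaining tier: 0 kWh (not reached)
Total = €43.72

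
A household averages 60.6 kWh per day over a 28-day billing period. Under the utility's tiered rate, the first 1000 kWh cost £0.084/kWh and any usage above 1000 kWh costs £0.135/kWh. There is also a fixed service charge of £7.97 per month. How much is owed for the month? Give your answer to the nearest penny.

£186.04

Usage = 60.6 kWh/day × 28 days = 1696.8 kWh
First 1000 kWh × £0.084 = £84.00
Remaining 696.8 kWh × £0.135 = £94.07
Energy charge = £178.07; + service £7.97 = £186.04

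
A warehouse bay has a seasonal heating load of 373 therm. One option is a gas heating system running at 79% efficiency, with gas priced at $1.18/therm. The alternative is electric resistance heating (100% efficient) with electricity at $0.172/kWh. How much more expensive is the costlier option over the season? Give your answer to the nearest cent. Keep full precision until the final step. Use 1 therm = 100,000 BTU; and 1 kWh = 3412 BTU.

Heat load = 373 therm × 100,000 = 37,300,000 BTU
Gas: input = 37,300,000 / 0.79 = 47,215,190 BTU = 472.2 therm → 472.2 × $1.18 = $557.14
Electric: 37,300,000 BTU / 3412 = 10,930 kWh → × $0.172 = $1,880.30
Difference = |$557.14 − $1,880.30| = $1,323.17

$1323.17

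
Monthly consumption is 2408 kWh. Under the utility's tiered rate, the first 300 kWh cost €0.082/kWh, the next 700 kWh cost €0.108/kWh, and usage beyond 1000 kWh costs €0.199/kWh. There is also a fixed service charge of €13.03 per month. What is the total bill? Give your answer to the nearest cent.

€393.42

First 300 kWh × €0.082 = €24.60
Next 700 kWh × €0.108 = €75.60
Remaining 1408 kWh × €0.199 = €280.19
Energy charge = €380.39; + service €13.03 = €393.42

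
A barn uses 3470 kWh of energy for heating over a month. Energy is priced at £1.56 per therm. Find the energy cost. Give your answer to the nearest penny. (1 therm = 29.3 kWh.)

£184.75

3470 kWh × (0.03413 therm/kWh) = 118.4 therm
Cost = 118.4 therm × £1.56/therm = £184.75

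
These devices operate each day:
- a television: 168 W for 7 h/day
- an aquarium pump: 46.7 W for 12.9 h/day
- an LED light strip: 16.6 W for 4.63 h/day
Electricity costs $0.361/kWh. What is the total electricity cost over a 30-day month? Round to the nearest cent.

television: 168 W × 7 h × 30 d = 35,280 Wh = 35.28 kWh
aquarium pump: 46.7 W × 12.9 h × 30 d = 18,073 Wh = 18.07 kWh
LED light strip: 16.6 W × 4.63 h × 30 d = 2,306 Wh = 2.306 kWh
Total energy = 35.28 + 18.07 + 2.306 = 55.66 kWh
Cost = 55.66 kWh × $0.361 = $20.09

$20.09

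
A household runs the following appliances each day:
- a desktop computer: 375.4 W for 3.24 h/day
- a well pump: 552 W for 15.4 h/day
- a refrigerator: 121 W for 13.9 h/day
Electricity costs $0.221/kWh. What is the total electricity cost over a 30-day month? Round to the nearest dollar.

$76

desktop computer: 375.4 W × 3.24 h × 30 d = 36,489 Wh = 36.49 kWh
well pump: 552 W × 15.4 h × 30 d = 255,024 Wh = 255 kWh
refrigerator: 121 W × 13.9 h × 30 d = 50,457 Wh = 50.46 kWh
Total energy = 36.49 + 255 + 50.46 = 342 kWh
Cost = 342 kWh × $0.221 = $75.58 ≈ $76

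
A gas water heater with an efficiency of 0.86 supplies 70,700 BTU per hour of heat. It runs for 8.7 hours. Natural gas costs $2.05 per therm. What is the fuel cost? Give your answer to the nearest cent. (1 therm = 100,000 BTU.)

$14.66

Heat delivered = 70,700 BTU/h × 8.7 h = 615,090 BTU
Gas input = 615,090 / 0.86 = 715,221 BTU
= 715,221 / 100,000 = 7.152 therm
Cost = 7.152 × $2.05/therm = $14.66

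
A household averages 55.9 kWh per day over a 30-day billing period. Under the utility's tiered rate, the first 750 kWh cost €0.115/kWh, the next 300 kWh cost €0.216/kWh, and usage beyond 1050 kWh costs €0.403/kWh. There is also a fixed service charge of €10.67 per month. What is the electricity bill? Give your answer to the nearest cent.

Usage = 55.9 kWh/day × 30 days = 1677 kWh
First 750 kWh × €0.115 = €86.25
Next 300 kWh × €0.216 = €64.80
Remaining 627 kWh × €0.403 = €252.68
Energy charge = €403.73; + service €10.67 = €414.40

€414.40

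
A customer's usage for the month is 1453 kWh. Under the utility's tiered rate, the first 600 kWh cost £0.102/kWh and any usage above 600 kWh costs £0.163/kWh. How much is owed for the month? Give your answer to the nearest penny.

£200.24

First 600 kWh × £0.102 = £61.20
Remaining 853 kWh × £0.163 = £139.04
Total = £200.24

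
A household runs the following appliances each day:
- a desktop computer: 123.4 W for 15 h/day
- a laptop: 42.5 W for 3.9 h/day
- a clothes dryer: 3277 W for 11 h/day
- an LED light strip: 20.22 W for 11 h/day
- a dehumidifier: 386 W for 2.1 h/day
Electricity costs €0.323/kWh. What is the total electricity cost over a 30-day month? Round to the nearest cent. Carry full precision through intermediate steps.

€378.85

desktop computer: 123.4 W × 15 h × 30 d = 55,530 Wh = 55.53 kWh
laptop: 42.5 W × 3.9 h × 30 d = 4,972 Wh = 4.973 kWh
clothes dryer: 3277 W × 11 h × 30 d = 1,081,410 Wh = 1,081 kWh
LED light strip: 20.22 W × 11 h × 30 d = 6,673 Wh = 6.673 kWh
dehumidifier: 386 W × 2.1 h × 30 d = 24,318 Wh = 24.32 kWh
Total energy = 55.53 + 4.973 + 1,081 + 6.673 + 24.32 = 1,173 kWh
Cost = 1,173 kWh × €0.323 = €378.85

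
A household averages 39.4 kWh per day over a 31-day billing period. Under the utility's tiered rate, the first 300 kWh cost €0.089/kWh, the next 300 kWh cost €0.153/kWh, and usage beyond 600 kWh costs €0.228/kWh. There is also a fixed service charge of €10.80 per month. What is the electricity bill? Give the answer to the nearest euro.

€225

Usage = 39.4 kWh/day × 31 days = 1221.4 kWh
First 300 kWh × €0.089 = €26.70
Next 300 kWh × €0.153 = €45.90
Remaining 621.4 kWh × €0.228 = €141.68
Energy charge = €214.28; + service €10.80 = €225.08 ≈ €225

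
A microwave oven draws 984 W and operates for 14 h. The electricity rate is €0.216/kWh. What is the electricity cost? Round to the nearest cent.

€2.98

Energy = 984 W × 14 h = 13,776 Wh = 13.78 kWh
Cost = 13.78 kWh × €0.216/kWh = €2.98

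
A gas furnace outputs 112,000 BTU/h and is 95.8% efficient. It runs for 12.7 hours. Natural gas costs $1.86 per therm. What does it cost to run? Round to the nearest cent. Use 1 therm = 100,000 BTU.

Heat delivered = 112,000 BTU/h × 12.7 h = 1,422,400 BTU
Gas input = 1,422,400 / 0.958 = 1,484,760 BTU
= 1,484,760 / 100,000 = 14.85 therm
Cost = 14.85 × $1.86/therm = $27.62

$27.62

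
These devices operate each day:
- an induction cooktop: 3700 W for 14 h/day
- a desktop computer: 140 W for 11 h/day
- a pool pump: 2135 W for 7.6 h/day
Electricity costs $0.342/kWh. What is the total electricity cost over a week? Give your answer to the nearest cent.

induction cooktop: 3700 W × 14 h × 7 d = 362,600 Wh = 362.6 kWh
desktop computer: 140 W × 11 h × 7 d = 10,780 Wh = 10.78 kWh
pool pump: 2135 W × 7.6 h × 7 d = 113,582 Wh = 113.6 kWh
Total energy = 362.6 + 10.78 + 113.6 = 487 kWh
Cost = 487 kWh × $0.342 = $166.54

$166.54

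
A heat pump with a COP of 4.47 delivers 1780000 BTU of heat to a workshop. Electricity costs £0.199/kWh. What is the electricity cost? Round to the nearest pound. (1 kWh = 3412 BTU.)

Heat delivered = 1,780,000 BTU / 3412 = 521.7 kWh
Electrical input = 521.7 kWh / 4.47 = 116.7 kWh
Cost = 116.7 × £0.199/kWh = £23.23 ≈ £23

£23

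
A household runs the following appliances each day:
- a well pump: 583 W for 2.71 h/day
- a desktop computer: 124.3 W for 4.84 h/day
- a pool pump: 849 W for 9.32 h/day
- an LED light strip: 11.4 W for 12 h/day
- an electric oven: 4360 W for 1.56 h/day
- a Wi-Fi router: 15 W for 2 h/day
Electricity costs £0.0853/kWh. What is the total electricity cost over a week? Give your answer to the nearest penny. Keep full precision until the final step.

well pump: 583 W × 2.71 h × 7 d = 11,060 Wh = 11.06 kWh
desktop computer: 124.3 W × 4.84 h × 7 d = 4,211 Wh = 4.211 kWh
pool pump: 849 W × 9.32 h × 7 d = 55,389 Wh = 55.39 kWh
LED light strip: 11.4 W × 12 h × 7 d = 958 Wh = 0.9576 kWh
electric oven: 4360 W × 1.56 h × 7 d = 47,611 Wh = 47.61 kWh
Wi-Fi router: 15 W × 2 h × 7 d = 210 Wh = 0.21 kWh
Total energy = 11.06 + 4.211 + 55.39 + 0.9576 + 47.61 + 0.21 = 119.4 kWh
Cost = 119.4 kWh × £0.0853 = £10.19

£10.19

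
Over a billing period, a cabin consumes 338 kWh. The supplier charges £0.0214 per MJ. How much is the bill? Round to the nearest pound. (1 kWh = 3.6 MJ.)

£26

338 kWh × (3.6 MJ/kWh) = 1,217 MJ
Cost = 1,217 MJ × £0.0214/MJ = £26.04 ≈ £26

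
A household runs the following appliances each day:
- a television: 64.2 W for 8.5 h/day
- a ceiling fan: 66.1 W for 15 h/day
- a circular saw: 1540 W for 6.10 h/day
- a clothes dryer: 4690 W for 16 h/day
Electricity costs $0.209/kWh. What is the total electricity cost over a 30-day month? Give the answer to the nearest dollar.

television: 64.2 W × 8.5 h × 30 d = 16,371 Wh = 16.37 kWh
ceiling fan: 66.1 W × 15 h × 30 d = 29,745 Wh = 29.74 kWh
circular saw: 1540 W × 6.10 h × 30 d = 281,820 Wh = 281.8 kWh
clothes dryer: 4690 W × 16 h × 30 d = 2,251,200 Wh = 2,251 kWh
Total energy = 16.37 + 29.74 + 281.8 + 2,251 = 2,579 kWh
Cost = 2,579 kWh × $0.209 = $539.04 ≈ $539

$539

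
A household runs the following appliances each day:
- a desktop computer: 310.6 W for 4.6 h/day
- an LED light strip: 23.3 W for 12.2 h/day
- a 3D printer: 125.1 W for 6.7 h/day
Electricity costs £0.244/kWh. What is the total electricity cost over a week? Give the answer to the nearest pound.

£4

desktop computer: 310.6 W × 4.6 h × 7 d = 10,001 Wh = 10 kWh
LED light strip: 23.3 W × 12.2 h × 7 d = 1,990 Wh = 1.99 kWh
3D printer: 125.1 W × 6.7 h × 7 d = 5,867 Wh = 5.867 kWh
Total energy = 10 + 1.99 + 5.867 = 17.86 kWh
Cost = 17.86 kWh × £0.244 = £4.36 ≈ £4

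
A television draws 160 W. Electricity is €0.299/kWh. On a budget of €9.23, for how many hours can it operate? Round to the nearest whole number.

Energy budget = €9.23 / €0.299 per kWh = 30.87 kWh = 30,870 Wh
Runtime = 30,870 Wh / 160 W = 192.9 h

193 h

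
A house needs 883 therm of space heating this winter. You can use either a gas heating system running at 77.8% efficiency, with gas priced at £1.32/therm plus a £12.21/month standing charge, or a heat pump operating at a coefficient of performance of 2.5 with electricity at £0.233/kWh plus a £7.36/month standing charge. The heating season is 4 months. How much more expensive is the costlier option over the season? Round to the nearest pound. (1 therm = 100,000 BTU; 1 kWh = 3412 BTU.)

£894

Heat load = 883 therm × 100,000 = 88,300,000 BTU
Gas: input = 88,300,000 / 0.778 = 113,496,144 BTU = 1,135 therm → 1,135 × £1.32 = £1,498.15; + 4 × £12.21 standing = £1,546.99
Heat pump: 88,300,000 BTU / 3412 = 25,880 kWh heat; / 2.5 = 10,350 kWh in → × £0.233 = £2,411.95; + 4 × £7.36 standing = £2,441.39
Difference = |£1,546.99 − £2,441.39| = £894.40 ≈ £894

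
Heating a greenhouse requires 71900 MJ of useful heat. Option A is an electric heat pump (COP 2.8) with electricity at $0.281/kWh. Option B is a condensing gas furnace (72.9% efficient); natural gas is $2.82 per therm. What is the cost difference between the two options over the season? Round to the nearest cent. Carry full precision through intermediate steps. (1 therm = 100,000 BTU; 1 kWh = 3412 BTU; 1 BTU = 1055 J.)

Heat load = 71900 MJ = 71,900,000,000 J / 1055 = 68,151,659 BTU
Gas: input = 68,151,659 / 0.729 = 93,486,500 BTU = 934.9 therm → 934.9 × $2.82 = $2,636.32
Heat pump: 68,151,659 BTU / 3412 = 19,970 kWh heat; / 2.8 = 7,134 kWh in → × $0.281 = $2,004.54
Difference = |$2,636.32 − $2,004.54| = $631.77

$631.77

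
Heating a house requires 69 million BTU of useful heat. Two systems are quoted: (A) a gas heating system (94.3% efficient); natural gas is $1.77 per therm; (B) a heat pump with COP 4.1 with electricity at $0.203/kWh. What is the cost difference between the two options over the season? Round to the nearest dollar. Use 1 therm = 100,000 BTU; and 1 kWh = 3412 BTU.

Heat load = 69 × 10⁶ BTU = 69,000,000 BTU
Gas: input = 69,000,000 / 0.943 = 73,170,732 BTU = 731.7 therm → 731.7 × $1.77 = $1,295.12
Heat pump: 69,000,000 BTU / 3412 = 20,220 kWh heat; / 4.1 = 4,932 kWh in → × $0.203 = $1,001.27
Difference = |$1,295.12 − $1,001.27| = $293.85 ≈ $294

$294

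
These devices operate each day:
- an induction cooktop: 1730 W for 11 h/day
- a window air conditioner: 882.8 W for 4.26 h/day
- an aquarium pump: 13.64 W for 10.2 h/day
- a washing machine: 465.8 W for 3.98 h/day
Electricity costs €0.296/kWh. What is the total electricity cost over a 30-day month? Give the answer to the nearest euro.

€220

induction cooktop: 1730 W × 11 h × 30 d = 570,900 Wh = 570.9 kWh
window air conditioner: 882.8 W × 4.26 h × 30 d = 112,822 Wh = 112.8 kWh
aquarium pump: 13.64 W × 10.2 h × 30 d = 4,174 Wh = 4.174 kWh
washing machine: 465.8 W × 3.98 h × 30 d = 55,617 Wh = 55.62 kWh
Total energy = 570.9 + 112.8 + 4.174 + 55.62 = 743.5 kWh
Cost = 743.5 kWh × €0.296 = €220.08 ≈ €220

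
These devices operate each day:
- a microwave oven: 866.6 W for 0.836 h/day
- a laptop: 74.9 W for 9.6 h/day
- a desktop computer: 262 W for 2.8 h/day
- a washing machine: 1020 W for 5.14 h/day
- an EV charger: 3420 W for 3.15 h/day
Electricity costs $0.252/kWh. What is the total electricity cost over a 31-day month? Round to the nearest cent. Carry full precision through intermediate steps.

microwave oven: 866.6 W × 0.836 h × 31 d = 22,459 Wh = 22.46 kWh
laptop: 74.9 W × 9.6 h × 31 d = 22,290 Wh = 22.29 kWh
desktop computer: 262 W × 2.8 h × 31 d = 22,742 Wh = 22.74 kWh
washing machine: 1020 W × 5.14 h × 31 d = 162,527 Wh = 162.5 kWh
EV charger: 3420 W × 3.15 h × 31 d = 333,963 Wh = 334 kWh
Total energy = 22.46 + 22.29 + 22.74 + 162.5 + 334 = 564 kWh
Cost = 564 kWh × $0.252 = $142.12

$142.12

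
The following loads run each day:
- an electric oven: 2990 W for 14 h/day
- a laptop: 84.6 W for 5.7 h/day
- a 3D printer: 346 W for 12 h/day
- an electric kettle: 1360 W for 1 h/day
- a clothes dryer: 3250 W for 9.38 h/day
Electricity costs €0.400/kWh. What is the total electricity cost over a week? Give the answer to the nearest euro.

electric oven: 2990 W × 14 h × 7 d = 293,020 Wh = 293 kWh
laptop: 84.6 W × 5.7 h × 7 d = 3,376 Wh = 3.376 kWh
3D printer: 346 W × 12 h × 7 d = 29,064 Wh = 29.06 kWh
electric kettle: 1360 W × 1 h × 7 d = 9,520 Wh = 9.52 kWh
clothes dryer: 3250 W × 9.38 h × 7 d = 213,395 Wh = 213.4 kWh
Total energy = 293 + 3.376 + 29.06 + 9.52 + 213.4 = 548.4 kWh
Cost = 548.4 kWh × €0.400 = €219.35 ≈ €219

€219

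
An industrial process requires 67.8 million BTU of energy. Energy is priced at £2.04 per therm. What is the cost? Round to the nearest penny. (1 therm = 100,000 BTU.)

£1383.12

67.8 million BTU × (10 therm/million BTU) = 678 therm
Cost = 678 therm × £2.04/therm = £1,383.12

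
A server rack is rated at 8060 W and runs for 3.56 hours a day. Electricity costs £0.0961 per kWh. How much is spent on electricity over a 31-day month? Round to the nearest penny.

£85.48

Energy = 8060 W × 3.56 h/day × 31 days = 889,502 Wh = 889.5 kWh
Cost = 889.5 kWh × £0.0961/kWh = £85.48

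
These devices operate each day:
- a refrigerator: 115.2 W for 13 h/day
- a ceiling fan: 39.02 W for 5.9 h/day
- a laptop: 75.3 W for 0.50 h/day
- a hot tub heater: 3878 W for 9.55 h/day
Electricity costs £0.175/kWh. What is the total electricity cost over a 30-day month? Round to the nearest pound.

£204

refrigerator: 115.2 W × 13 h × 30 d = 44,928 Wh = 44.93 kWh
ceiling fan: 39.02 W × 5.9 h × 30 d = 6,907 Wh = 6.907 kWh
laptop: 75.3 W × 0.50 h × 30 d = 1,130 Wh = 1.129 kWh
hot tub heater: 3878 W × 9.55 h × 30 d = 1,111,047 Wh = 1,111 kWh
Total energy = 44.93 + 6.907 + 1.129 + 1,111 = 1,164 kWh
Cost = 1,164 kWh × £0.175 = £203.70 ≈ £204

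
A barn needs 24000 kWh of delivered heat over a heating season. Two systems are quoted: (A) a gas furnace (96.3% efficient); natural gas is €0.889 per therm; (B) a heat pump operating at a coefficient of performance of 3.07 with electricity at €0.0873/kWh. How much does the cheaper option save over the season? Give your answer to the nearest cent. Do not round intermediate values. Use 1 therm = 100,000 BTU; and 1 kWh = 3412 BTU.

€73.48

Heat load = 24000 kWh × 3412 = 81,888,000 BTU
Gas: input = 81,888,000 / 0.963 = 85,034,268 BTU = 850.3 therm → 850.3 × €0.889 = €755.95
Heat pump: 81,888,000 BTU / 3412 = 24,000 kWh heat; / 3.07 = 7,818 kWh in → × €0.0873 = €682.48
Difference = |€755.95 − €682.48| = €73.48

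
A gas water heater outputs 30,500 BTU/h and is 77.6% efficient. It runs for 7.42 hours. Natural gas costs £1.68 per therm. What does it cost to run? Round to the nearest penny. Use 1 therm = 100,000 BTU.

Heat delivered = 30,500 BTU/h × 7.42 h = 226,310 BTU
Gas input = 226,310 / 0.776 = 291,637 BTU
= 291,637 / 100,000 = 2.916 therm
Cost = 2.916 × £1.68/therm = £4.90

£4.90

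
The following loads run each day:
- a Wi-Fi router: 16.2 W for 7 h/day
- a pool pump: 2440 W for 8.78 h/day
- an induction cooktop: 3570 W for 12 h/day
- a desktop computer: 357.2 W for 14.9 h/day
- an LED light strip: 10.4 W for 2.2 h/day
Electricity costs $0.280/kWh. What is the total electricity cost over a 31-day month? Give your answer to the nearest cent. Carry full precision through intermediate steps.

$605.18

Wi-Fi router: 16.2 W × 7 h × 31 d = 3,515 Wh = 3.515 kWh
pool pump: 2440 W × 8.78 h × 31 d = 664,119 Wh = 664.1 kWh
induction cooktop: 3570 W × 12 h × 31 d = 1,328,040 Wh = 1,328 kWh
desktop computer: 357.2 W × 14.9 h × 31 d = 164,991 Wh = 165 kWh
LED light strip: 10.4 W × 2.2 h × 31 d = 709 Wh = 0.7093 kWh
Total energy = 3.515 + 664.1 + 1,328 + 165 + 0.7093 = 2,161 kWh
Cost = 2,161 kWh × $0.280 = $605.18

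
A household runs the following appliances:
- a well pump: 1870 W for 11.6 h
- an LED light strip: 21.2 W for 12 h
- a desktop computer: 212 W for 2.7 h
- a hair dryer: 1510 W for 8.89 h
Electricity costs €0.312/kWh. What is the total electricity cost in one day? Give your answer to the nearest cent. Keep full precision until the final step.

€11.21

well pump: 1870 W × 11.6 h = 21,692 Wh = 21.69 kWh
LED light strip: 21.2 W × 12 h = 254 Wh = 0.2544 kWh
desktop computer: 212 W × 2.7 h = 572 Wh = 0.5724 kWh
hair dryer: 1510 W × 8.89 h = 13,424 Wh = 13.42 kWh
Total energy = 21.69 + 0.2544 + 0.5724 + 13.42 = 35.94 kWh
Cost = 35.94 kWh × €0.312 = €11.21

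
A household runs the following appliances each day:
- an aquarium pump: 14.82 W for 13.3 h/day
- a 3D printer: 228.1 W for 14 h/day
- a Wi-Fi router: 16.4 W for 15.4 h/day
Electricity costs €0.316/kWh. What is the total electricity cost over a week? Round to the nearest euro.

€8

aquarium pump: 14.82 W × 13.3 h × 7 d = 1,380 Wh = 1.38 kWh
3D printer: 228.1 W × 14 h × 7 d = 22,354 Wh = 22.35 kWh
Wi-Fi router: 16.4 W × 15.4 h × 7 d = 1,768 Wh = 1.768 kWh
Total energy = 1.38 + 22.35 + 1.768 = 25.5 kWh
Cost = 25.5 kWh × €0.316 = €8.06 ≈ €8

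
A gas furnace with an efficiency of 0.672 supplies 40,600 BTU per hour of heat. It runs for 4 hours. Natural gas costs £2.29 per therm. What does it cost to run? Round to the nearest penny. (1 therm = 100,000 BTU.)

£5.53

Heat delivered = 40,600 BTU/h × 4 h = 162,400 BTU
Gas input = 162,400 / 0.672 = 241,667 BTU
= 241,667 / 100,000 = 2.417 therm
Cost = 2.417 × £2.29/therm = £5.53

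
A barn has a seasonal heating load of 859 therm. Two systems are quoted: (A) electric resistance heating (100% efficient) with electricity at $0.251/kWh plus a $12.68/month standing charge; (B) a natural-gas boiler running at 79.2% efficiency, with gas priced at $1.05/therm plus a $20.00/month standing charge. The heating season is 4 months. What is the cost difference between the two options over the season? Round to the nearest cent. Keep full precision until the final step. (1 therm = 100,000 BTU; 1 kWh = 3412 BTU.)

$5151.03

Heat load = 859 therm × 100,000 = 85,900,000 BTU
Gas: input = 85,900,000 / 0.792 = 108,459,596 BTU = 1,085 therm → 1,085 × $1.05 = $1,138.83; + 4 × $20.00 standing = $1,218.83
Electric: 85,900,000 BTU / 3412 = 25,180 kWh → × $0.251 = $6,319.14; + 4 × $12.68 standing = $6,369.86
Difference = |$1,218.83 − $6,369.86| = $5,151.03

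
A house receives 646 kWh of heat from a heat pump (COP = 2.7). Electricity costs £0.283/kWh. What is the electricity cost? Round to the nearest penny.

£67.71

Electrical input = 646 kWh / 2.7 = 239.3 kWh
Cost = 239.3 × £0.283/kWh = £67.71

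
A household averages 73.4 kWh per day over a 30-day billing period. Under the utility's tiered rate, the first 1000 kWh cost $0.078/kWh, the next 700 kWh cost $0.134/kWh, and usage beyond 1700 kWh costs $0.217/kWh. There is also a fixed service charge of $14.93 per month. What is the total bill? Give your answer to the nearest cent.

Usage = 73.4 kWh/day × 30 days = 2202 kWh
First 1000 kWh × $0.078 = $78.00
Next 700 kWh × $0.134 = $93.80
Remaining 502 kWh × $0.217 = $108.93
Energy charge = $280.73; + service $14.93 = $295.66

$295.66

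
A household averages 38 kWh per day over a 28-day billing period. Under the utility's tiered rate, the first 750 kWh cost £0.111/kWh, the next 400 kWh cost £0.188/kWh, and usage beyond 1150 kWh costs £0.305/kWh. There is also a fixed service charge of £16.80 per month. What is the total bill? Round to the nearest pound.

£159

Usage = 38 kWh/day × 28 days = 1064 kWh
First 750 kWh × £0.111 = £83.25
Next 314 kWh × £0.188 = £59.03
Remaining tier: 0 kWh (not reached)
Energy charge = £142.28; + service £16.80 = £159.08 ≈ £159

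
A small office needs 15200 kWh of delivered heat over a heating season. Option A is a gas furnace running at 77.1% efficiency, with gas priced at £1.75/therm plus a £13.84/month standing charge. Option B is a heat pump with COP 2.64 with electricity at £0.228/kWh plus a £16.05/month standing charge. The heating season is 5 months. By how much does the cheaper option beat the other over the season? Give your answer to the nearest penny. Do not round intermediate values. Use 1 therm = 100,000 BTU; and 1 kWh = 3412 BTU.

£146.62

Heat load = 15200 kWh × 3412 = 51,862,400 BTU
Gas: input = 51,862,400 / 0.771 = 67,266,407 BTU = 672.7 therm → 672.7 × £1.75 = £1,177.16; + 5 × £13.84 standing = £1,246.36
Heat pump: 51,862,400 BTU / 3412 = 15,200 kWh heat; / 2.64 = 5,758 kWh in → × £0.228 = £1,312.73; + 5 × £16.05 standing = £1,392.98
Difference = |£1,246.36 − £1,392.98| = £146.62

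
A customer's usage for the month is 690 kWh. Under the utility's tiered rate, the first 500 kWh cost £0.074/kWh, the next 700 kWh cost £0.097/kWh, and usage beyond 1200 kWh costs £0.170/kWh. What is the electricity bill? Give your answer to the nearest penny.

£55.43

First 500 kWh × £0.074 = £37.00
Next 190 kWh × £0.097 = £18.43
Remaining tier: 0 kWh (not reached)
Total = £55.43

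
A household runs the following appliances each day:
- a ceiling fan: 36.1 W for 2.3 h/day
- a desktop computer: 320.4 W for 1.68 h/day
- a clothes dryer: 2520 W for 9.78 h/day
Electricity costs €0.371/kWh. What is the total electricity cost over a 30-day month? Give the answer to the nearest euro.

ceiling fan: 36.1 W × 2.3 h × 30 d = 2,491 Wh = 2.491 kWh
desktop computer: 320.4 W × 1.68 h × 30 d = 16,148 Wh = 16.15 kWh
clothes dryer: 2520 W × 9.78 h × 30 d = 739,368 Wh = 739.4 kWh
Total energy = 2.491 + 16.15 + 739.4 = 758 kWh
Cost = 758 kWh × €0.371 = €281.22 ≈ €281

€281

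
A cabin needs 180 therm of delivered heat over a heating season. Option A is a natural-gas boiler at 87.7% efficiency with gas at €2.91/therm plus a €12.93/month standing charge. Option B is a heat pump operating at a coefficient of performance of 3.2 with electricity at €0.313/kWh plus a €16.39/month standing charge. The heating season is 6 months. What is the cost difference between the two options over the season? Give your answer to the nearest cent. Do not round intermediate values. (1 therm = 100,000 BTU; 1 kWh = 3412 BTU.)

Heat load = 180 therm × 100,000 = 18,000,000 BTU
Gas: input = 18,000,000 / 0.877 = 20,524,515 BTU = 205.2 therm → 205.2 × €2.91 = €597.26; + 6 × €12.93 standing = €674.84
Heat pump: 18,000,000 BTU / 3412 = 5,275 kWh heat; / 3.2 = 1,649 kWh in → × €0.313 = €516.01; + 6 × €16.39 standing = €614.35
Difference = |€674.84 − €614.35| = €60.49

€60.49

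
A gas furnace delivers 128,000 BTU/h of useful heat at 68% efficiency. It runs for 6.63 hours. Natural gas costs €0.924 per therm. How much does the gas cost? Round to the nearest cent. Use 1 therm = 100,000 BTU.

€11.53

Heat delivered = 128,000 BTU/h × 6.63 h = 848,640 BTU
Gas input = 848,640 / 0.68 = 1,248,000 BTU
= 1,248,000 / 100,000 = 12.48 therm
Cost = 12.48 × €0.924/therm = €11.53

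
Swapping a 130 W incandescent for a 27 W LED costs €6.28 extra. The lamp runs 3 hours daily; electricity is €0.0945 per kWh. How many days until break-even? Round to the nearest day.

Power saved = 130 − 27 = 103 W
Daily energy saved = 103 W × 3 h = 309 Wh = 0.309 kWh
Daily savings = 0.309 × €0.0945 = €0.0292
Payback = €6.28 / €0.0292 per day = 215.1 days

215 days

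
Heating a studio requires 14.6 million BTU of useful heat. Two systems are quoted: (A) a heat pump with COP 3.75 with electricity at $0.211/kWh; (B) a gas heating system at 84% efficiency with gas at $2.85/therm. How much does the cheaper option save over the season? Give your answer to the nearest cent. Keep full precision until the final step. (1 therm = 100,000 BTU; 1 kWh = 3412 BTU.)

$254.59

Heat load = 14.6 × 10⁶ BTU = 14,600,000 BTU
Gas: input = 14,600,000 / 0.84 = 17,380,952 BTU = 173.8 therm → 173.8 × $2.85 = $495.36
Heat pump: 14,600,000 BTU / 3412 = 4,279 kWh heat; / 3.75 = 1,141 kWh in → × $0.211 = $240.77
Difference = |$495.36 − $240.77| = $254.59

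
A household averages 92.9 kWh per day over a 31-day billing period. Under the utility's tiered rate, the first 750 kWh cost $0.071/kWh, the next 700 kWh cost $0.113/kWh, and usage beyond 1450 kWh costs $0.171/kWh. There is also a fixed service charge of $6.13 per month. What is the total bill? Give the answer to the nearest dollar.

$383

Usage = 92.9 kWh/day × 31 days = 2879.9 kWh
First 750 kWh × $0.071 = $53.25
Next 700 kWh × $0.113 = $79.10
Remaining 1429.9 kWh × $0.171 = $244.51
Energy charge = $376.86; + service $6.13 = $382.99 ≈ $383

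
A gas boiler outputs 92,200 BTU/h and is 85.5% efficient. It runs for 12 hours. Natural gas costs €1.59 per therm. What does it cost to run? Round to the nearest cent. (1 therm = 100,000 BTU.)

Heat delivered = 92,200 BTU/h × 12 h = 1,106,400 BTU
Gas input = 1,106,400 / 0.855 = 1,294,035 BTU
= 1,294,035 / 100,000 = 12.94 therm
Cost = 12.94 × €1.59/therm = €20.58

€20.58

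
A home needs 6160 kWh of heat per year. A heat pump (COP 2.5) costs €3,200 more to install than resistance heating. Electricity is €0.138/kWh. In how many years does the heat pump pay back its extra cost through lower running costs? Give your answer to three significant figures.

6.27 years

Resistance: 6160 kWh × €0.138 = €850.08/yr
Heat pump: 6160 / 2.5 = 2464 kWh in → × €0.138 = €340.03/yr
Annual savings = €510.05
Payback = €3,200 / €510.05 = 6.27 years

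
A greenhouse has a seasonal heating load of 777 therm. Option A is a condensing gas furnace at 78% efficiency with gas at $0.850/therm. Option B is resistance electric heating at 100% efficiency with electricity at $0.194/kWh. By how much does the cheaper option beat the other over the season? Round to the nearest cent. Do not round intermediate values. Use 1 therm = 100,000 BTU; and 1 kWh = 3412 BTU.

Heat load = 777 therm × 100,000 = 77,700,000 BTU
Gas: input = 77,700,000 / 0.78 = 99,615,385 BTU = 996.2 therm → 996.2 × $0.850 = $846.73
Electric: 77,700,000 BTU / 3412 = 22,770 kWh → × $0.194 = $4,417.88
Difference = |$846.73 − $4,417.88| = $3,571.15

$3571.15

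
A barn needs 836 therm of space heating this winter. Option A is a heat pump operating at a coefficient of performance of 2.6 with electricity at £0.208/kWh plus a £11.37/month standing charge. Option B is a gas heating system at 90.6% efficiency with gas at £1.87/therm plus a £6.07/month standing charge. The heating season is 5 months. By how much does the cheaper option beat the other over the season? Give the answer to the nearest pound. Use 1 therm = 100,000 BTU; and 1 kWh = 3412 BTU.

£261

Heat load = 836 therm × 100,000 = 83,600,000 BTU
Gas: input = 83,600,000 / 0.906 = 92,273,731 BTU = 922.7 therm → 922.7 × £1.87 = £1,725.52; + 5 × £6.07 standing = £1,755.87
Heat pump: 83,600,000 BTU / 3412 = 24,500 kWh heat; / 2.6 = 9,424 kWh in → × £0.208 = £1,960.14; + 5 × £11.37 standing = £2,016.99
Difference = |£1,755.87 − £2,016.99| = £261.12 ≈ £261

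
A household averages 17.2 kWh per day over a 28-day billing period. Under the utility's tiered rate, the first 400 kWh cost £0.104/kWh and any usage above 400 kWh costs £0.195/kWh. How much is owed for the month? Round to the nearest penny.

£57.51

Usage = 17.2 kWh/day × 28 days = 481.6 kWh
First 400 kWh × £0.104 = £41.60
Remaining 81.6 kWh × £0.195 = £15.91
Total = £57.51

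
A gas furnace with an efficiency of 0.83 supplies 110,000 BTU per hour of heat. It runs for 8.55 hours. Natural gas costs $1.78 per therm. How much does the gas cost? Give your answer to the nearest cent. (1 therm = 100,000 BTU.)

$20.17

Heat delivered = 110,000 BTU/h × 8.55 h = 940,500 BTU
Gas input = 940,500 / 0.83 = 1,133,133 BTU
= 1,133,133 / 100,000 = 11.33 therm
Cost = 11.33 × $1.78/therm = $20.17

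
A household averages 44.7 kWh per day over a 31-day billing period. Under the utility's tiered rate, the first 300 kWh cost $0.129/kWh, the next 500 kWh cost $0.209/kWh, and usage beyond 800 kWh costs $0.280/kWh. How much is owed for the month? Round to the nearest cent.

$307.20

Usage = 44.7 kWh/day × 31 days = 1385.7 kWh
First 300 kWh × $0.129 = $38.70
Next 500 kWh × $0.209 = $104.50
Remaining 585.7 kWh × $0.280 = $164.00
Total = $307.20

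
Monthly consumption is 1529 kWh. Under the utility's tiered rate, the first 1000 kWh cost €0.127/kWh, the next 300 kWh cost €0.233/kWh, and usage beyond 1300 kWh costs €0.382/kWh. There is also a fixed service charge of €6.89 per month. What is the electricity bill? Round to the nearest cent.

€291.27

First 1000 kWh × €0.127 = €127.00
Next 300 kWh × €0.233 = €69.90
Remaining 229 kWh × €0.382 = €87.48
Energy charge = €284.38; + service €6.89 = €291.27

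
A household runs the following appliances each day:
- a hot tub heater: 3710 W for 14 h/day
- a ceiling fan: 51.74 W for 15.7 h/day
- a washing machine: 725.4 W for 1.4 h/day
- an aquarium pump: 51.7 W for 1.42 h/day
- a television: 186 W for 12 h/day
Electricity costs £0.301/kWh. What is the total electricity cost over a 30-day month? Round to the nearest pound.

hot tub heater: 3710 W × 14 h × 30 d = 1,558,200 Wh = 1,558 kWh
ceiling fan: 51.74 W × 15.7 h × 30 d = 24,370 Wh = 24.37 kWh
washing machine: 725.4 W × 1.4 h × 30 d = 30,467 Wh = 30.47 kWh
aquarium pump: 51.7 W × 1.42 h × 30 d = 2,202 Wh = 2.202 kWh
television: 186 W × 12 h × 30 d = 66,960 Wh = 66.96 kWh
Total energy = 1,558 + 24.37 + 30.47 + 2.202 + 66.96 = 1,682 kWh
Cost = 1,682 kWh × £0.301 = £506.34 ≈ £506

£506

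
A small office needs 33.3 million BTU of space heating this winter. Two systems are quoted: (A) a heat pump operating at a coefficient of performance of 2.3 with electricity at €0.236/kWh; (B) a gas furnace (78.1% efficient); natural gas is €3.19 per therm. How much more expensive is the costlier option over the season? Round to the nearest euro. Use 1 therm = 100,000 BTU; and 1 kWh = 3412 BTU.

Heat load = 33.3 × 10⁶ BTU = 33,300,000 BTU
Gas: input = 33,300,000 / 0.781 = 42,637,644 BTU = 426.4 therm → 426.4 × €3.19 = €1,360.14
Heat pump: 33,300,000 BTU / 3412 = 9,760 kWh heat; / 2.3 = 4,243 kWh in → × €0.236 = €1,001.43
Difference = |€1,360.14 − €1,001.43| = €358.71 ≈ €359

€359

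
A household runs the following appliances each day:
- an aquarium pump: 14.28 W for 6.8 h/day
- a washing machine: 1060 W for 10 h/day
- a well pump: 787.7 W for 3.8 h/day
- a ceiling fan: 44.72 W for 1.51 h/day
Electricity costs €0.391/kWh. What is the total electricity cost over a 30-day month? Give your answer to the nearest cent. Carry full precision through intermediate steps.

aquarium pump: 14.28 W × 6.8 h × 30 d = 2,913 Wh = 2.913 kWh
washing machine: 1060 W × 10 h × 30 d = 318,000 Wh = 318 kWh
well pump: 787.7 W × 3.8 h × 30 d = 89,798 Wh = 89.8 kWh
ceiling fan: 44.72 W × 1.51 h × 30 d = 2,026 Wh = 2.026 kWh
Total energy = 2.913 + 318 + 89.8 + 2.026 = 412.7 kWh
Cost = 412.7 kWh × €0.391 = €161.38

€161.38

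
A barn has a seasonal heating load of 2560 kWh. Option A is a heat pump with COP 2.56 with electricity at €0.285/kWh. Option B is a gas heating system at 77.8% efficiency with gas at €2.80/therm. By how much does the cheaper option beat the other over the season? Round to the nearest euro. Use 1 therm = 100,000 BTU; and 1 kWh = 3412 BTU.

Heat load = 2560 kWh × 3412 = 8,734,720 BTU
Gas: input = 8,734,720 / 0.778 = 11,227,147 BTU = 112.3 therm → 112.3 × €2.80 = €314.36
Heat pump: 8,734,720 BTU / 3412 = 2,560 kWh heat; / 2.56 = 1,000 kWh in → × €0.285 = €285.00
Difference = |€314.36 − €285.00| = €29.36 ≈ €29

€29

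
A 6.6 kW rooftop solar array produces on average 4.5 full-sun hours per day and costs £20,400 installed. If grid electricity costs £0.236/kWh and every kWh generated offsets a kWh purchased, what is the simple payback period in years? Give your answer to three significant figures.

7.97 years

Daily generation = 6.6 kW × 4.5 h = 29.7 kWh
Annual generation = 29.7 × 365 = 10840 kWh
Annual savings = 10840 × £0.236 = £2,558.36
Payback = £20,400 / £2,558.36 = 7.97 years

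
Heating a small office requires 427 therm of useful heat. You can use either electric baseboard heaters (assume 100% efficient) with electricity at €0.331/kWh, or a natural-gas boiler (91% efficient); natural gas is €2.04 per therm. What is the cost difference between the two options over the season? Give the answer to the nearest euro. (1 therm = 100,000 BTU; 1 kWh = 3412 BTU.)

€3185

Heat load = 427 therm × 100,000 = 42,700,000 BTU
Gas: input = 42,700,000 / 0.91 = 46,923,077 BTU = 469.2 therm → 469.2 × €2.04 = €957.23
Electric: 42,700,000 BTU / 3412 = 12,510 kWh → × €0.331 = €4,142.35
Difference = |€957.23 − €4,142.35| = €3,185.12 ≈ €3185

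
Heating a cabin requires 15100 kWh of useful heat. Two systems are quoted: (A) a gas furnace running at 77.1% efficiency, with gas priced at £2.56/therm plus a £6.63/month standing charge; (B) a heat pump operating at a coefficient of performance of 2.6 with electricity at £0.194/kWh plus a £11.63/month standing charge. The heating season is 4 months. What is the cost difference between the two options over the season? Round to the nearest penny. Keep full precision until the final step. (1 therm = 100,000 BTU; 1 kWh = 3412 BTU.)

£564.00

Heat load = 15100 kWh × 3412 = 51,521,200 BTU
Gas: input = 51,521,200 / 0.771 = 66,823,865 BTU = 668.2 therm → 668.2 × £2.56 = £1,710.69; + 4 × £6.63 standing = £1,737.21
Heat pump: 51,521,200 BTU / 3412 = 15,100 kWh heat; / 2.6 = 5,808 kWh in → × £0.194 = £1,126.69; + 4 × £11.63 standing = £1,173.21
Difference = |£1,737.21 − £1,173.21| = £564.00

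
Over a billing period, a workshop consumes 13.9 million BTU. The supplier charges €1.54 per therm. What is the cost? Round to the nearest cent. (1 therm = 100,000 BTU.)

13.9 million BTU × (10 therm/million BTU) = 139 therm
Cost = 139 therm × €1.54/therm = €214.06

€214.06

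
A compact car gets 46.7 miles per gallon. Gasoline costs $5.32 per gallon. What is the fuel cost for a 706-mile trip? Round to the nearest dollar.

$80

Fuel = 706 mi / 46.7 mpg = 15.12 gal
Cost = 15.12 gal × $5.32/gal = $80.43 ≈ $80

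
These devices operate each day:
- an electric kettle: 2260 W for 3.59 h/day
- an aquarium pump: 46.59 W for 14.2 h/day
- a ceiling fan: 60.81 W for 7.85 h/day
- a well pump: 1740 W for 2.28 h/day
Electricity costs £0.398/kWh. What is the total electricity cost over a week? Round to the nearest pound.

£37

electric kettle: 2260 W × 3.59 h × 7 d = 56,794 Wh = 56.79 kWh
aquarium pump: 46.59 W × 14.2 h × 7 d = 4,631 Wh = 4.631 kWh
ceiling fan: 60.81 W × 7.85 h × 7 d = 3,342 Wh = 3.342 kWh
well pump: 1740 W × 2.28 h × 7 d = 27,770 Wh = 27.77 kWh
Total energy = 56.79 + 4.631 + 3.342 + 27.77 = 92.54 kWh
Cost = 92.54 kWh × £0.398 = £36.83 ≈ £37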